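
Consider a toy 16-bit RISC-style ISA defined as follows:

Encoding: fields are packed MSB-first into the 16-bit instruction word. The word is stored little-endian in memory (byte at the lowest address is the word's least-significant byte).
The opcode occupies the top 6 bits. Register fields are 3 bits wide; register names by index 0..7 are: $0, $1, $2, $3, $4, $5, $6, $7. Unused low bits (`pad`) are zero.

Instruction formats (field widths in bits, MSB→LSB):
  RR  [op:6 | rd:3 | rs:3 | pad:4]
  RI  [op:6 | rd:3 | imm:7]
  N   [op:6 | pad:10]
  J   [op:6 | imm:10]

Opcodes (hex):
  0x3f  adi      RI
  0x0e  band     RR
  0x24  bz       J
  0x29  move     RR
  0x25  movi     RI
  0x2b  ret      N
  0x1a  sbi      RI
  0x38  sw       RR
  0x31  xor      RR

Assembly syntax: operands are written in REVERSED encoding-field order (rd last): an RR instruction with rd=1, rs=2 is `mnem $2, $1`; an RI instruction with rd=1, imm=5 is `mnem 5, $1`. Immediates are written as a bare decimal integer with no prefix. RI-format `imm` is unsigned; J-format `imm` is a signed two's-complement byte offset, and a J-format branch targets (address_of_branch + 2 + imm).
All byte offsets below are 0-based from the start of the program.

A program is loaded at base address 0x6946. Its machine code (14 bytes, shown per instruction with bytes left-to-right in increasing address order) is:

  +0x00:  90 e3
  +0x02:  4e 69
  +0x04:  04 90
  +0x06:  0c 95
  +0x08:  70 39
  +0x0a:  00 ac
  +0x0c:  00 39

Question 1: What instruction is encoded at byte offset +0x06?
[06] 0c 95 → 0x950c
  op=0x950c>>10=0x25 ⇒ movi (RI)
  [9:7] rd=2 = $2
  [6:0] imm=12 = 12

movi 12, $2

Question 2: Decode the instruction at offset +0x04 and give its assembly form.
bz 4

@+04  little-endian(04 90) = 0x9004
  top 6b → 0x24 → bz [J]
  imm@[9:0]=0x4 ⇒ 4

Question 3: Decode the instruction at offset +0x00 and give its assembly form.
sw $1, $7

@+00  little-endian(90 e3) = 0xe390
  op=0xe390>>10=0x38 ⇒ sw (RR)
  rd@[9:7]=0x7 ⇒ $7
  rs@[6:4]=0x1 ⇒ $1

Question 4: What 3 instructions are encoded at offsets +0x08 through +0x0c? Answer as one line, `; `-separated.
band $7, $2; ret; band $0, $2

[08] 70 39 → 0x3970
  opcode bits[15:10]=0xe: band/RR
  [9:7] rd=2 = $2
  [6:4] rs=7 = $7
[0a] 00 ac → 0xac00
  opcode bits[15:10]=0x2b: ret/N
[0c] 00 39 → 0x3900
  opcode bits[15:10]=0xe: band/RR
  [9:7] rd=2 = $2
  [6:4] rs=0 = $0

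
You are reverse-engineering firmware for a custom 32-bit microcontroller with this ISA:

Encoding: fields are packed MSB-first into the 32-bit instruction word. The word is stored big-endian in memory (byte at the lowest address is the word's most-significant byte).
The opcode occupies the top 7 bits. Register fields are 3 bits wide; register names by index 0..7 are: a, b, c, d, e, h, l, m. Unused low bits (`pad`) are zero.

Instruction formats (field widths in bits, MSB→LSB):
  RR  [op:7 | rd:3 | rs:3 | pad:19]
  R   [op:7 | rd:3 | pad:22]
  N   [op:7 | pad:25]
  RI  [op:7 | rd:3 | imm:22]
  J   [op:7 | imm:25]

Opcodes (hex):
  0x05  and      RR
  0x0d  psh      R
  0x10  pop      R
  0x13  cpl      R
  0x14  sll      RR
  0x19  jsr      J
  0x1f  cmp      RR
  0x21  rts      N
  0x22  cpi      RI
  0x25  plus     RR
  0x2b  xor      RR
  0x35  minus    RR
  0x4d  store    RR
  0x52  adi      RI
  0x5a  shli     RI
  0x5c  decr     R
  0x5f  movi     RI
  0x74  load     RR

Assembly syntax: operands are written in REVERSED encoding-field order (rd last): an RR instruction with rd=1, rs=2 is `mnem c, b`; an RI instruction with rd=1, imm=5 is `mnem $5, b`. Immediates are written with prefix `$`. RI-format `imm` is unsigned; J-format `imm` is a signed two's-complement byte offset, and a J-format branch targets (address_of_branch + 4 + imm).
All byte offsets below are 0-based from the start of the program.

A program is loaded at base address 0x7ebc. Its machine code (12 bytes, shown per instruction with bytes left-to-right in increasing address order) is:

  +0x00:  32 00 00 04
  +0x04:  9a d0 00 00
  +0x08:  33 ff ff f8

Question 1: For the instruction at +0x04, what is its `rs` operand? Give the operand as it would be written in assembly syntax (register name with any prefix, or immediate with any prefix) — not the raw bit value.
c

@+04  big-endian(9a d0 00 00) = 0x9ad00000
  op=0x9ad00000>>25=0x4d ⇒ store (RR)
  [24:22] rd=3 = d
  [21:19] rs=2 = c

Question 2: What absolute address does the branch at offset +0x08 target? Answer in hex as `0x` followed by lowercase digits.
[08] 33 ff ff f8 → 0x33fffff8
  op=0x33fffff8>>25=0x19 ⇒ jsr (J)
  imm@[24:0]=0x1fffff8 (s25→-8) ⇒ $-8
  target = base 0x7ebc + off 0x08 + 4 + imm -8 = 0x7ec0

0x7ec0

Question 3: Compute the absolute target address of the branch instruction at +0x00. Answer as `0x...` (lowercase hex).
0x7ec4

off 0x00: read 32 00 00 04 as big → 0x32000004
  top 7b → 0x19 → jsr [J]
  imm@[24:0]=0x4 ⇒ $4
  target = base 0x7ebc + off 0x00 + 4 + imm 4 = 0x7ec4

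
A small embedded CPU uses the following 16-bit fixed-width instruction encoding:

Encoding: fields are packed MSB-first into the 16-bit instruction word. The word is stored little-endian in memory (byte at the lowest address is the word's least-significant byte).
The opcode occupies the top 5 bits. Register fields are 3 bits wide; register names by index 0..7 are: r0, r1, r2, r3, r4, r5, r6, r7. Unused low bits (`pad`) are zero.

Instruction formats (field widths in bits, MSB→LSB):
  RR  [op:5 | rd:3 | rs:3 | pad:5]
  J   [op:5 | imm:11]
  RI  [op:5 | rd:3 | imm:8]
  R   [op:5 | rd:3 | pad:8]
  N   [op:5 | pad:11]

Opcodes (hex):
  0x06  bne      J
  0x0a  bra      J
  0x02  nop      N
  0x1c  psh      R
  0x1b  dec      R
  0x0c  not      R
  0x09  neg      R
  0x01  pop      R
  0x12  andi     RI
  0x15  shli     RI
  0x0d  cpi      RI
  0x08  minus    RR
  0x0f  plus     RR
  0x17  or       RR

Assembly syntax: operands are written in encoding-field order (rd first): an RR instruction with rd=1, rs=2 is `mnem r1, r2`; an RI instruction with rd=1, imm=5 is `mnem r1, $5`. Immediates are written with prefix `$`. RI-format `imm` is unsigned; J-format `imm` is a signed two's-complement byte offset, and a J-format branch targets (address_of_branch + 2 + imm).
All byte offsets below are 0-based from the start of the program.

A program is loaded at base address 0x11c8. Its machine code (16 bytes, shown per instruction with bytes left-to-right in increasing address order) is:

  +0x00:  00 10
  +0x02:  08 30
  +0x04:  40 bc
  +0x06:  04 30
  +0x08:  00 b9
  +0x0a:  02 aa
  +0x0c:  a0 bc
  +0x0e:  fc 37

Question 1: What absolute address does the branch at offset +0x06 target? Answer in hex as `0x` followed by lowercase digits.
0x11d4

+0x06: 04 30 ⇒ word 0x3004 (little)
  opcode bits[15:11]=0x6: bne/J
  [10:0] imm=4 = $4
  target = base 0x11c8 + off 0x06 + 2 + imm 4 = 0x11d4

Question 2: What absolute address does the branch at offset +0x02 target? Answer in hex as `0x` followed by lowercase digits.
[02] 08 30 → 0x3008
  top 5b → 0x6 → bne [J]
  imm: (w>>0)&0x7ff=0x8 → $8
  target = base 0x11c8 + off 0x02 + 2 + imm 8 = 0x11d4

0x11d4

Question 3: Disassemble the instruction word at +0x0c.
or r4, r5

[0c] a0 bc → 0xbca0
  opcode bits[15:11]=0x17: or/RR
  rd@[10:8]=0x4 ⇒ r4
  rs@[7:5]=0x5 ⇒ r5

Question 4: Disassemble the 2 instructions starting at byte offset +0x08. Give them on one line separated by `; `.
or r1, r0; shli r2, $2

[08] 00 b9 → 0xb900
  top 5b → 0x17 → or [RR]
  [10:8] rd=1 = r1
  [7:5] rs=0 = r0
[0a] 02 aa → 0xaa02
  top 5b → 0x15 → shli [RI]
  [10:8] rd=2 = r2
  [7:0] imm=2 = $2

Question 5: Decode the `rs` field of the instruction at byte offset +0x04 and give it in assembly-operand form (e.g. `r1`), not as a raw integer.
r2

[04] 40 bc → 0xbc40
  op=0xbc40>>11=0x17 ⇒ or (RR)
  rd: (w>>8)&0x7=0x4 → r4
  rs: (w>>5)&0x7=0x2 → r2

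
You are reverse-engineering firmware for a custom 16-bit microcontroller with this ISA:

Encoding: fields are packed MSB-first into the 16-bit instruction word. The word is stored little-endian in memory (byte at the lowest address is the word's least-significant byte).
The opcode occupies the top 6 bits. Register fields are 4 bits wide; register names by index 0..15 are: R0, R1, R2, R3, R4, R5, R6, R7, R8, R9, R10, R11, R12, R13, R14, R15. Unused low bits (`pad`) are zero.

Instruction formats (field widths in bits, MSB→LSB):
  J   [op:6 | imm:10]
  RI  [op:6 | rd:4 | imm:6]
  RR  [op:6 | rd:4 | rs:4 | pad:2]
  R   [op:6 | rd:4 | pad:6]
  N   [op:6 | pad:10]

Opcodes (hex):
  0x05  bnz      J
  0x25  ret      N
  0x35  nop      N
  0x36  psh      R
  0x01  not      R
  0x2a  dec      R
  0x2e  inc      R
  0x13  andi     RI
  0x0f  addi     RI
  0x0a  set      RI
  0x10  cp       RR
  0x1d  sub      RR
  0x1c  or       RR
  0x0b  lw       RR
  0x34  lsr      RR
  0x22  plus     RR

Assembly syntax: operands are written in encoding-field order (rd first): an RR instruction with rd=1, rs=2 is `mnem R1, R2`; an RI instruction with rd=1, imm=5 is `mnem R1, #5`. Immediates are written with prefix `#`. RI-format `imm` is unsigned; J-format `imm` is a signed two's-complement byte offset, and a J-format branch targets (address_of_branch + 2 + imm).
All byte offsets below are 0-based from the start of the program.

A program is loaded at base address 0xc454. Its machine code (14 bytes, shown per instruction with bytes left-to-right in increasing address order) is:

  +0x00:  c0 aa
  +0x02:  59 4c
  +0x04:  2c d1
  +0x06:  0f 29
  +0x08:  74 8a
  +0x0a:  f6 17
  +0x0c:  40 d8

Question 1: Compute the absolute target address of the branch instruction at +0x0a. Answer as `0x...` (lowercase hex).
0xc456

+0x0a: f6 17 ⇒ word 0x17f6 (little)
  opcode bits[15:10]=0x5: bnz/J
  [9:0] imm=1014 (s10→-10) = #-10
  target = base 0xc454 + off 0x0a + 2 + imm -10 = 0xc456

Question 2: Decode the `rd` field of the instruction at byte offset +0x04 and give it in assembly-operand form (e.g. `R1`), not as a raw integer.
R4

[04] 2c d1 → 0xd12c
  op=0xd12c>>10=0x34 ⇒ lsr (RR)
  rd@[9:6]=0x4 ⇒ R4
  rs@[5:2]=0xb ⇒ R11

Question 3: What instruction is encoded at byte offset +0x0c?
[0c] 40 d8 → 0xd840
  top 6b → 0x36 → psh [R]
  rd@[9:6]=0x1 ⇒ R1

psh R1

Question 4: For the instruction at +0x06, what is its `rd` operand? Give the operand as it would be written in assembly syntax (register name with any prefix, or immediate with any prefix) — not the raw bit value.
R4

@+06  little-endian(0f 29) = 0x290f
  top 6b → 0xa → set [RI]
  rd: (w>>6)&0xf=0x4 → R4
  imm: (w>>0)&0x3f=0xf → #15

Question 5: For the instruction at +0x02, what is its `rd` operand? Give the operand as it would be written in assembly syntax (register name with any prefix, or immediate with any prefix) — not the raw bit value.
R1

+0x02: 59 4c ⇒ word 0x4c59 (little)
  top 6b → 0x13 → andi [RI]
  rd@[9:6]=0x1 ⇒ R1
  imm@[5:0]=0x19 ⇒ #25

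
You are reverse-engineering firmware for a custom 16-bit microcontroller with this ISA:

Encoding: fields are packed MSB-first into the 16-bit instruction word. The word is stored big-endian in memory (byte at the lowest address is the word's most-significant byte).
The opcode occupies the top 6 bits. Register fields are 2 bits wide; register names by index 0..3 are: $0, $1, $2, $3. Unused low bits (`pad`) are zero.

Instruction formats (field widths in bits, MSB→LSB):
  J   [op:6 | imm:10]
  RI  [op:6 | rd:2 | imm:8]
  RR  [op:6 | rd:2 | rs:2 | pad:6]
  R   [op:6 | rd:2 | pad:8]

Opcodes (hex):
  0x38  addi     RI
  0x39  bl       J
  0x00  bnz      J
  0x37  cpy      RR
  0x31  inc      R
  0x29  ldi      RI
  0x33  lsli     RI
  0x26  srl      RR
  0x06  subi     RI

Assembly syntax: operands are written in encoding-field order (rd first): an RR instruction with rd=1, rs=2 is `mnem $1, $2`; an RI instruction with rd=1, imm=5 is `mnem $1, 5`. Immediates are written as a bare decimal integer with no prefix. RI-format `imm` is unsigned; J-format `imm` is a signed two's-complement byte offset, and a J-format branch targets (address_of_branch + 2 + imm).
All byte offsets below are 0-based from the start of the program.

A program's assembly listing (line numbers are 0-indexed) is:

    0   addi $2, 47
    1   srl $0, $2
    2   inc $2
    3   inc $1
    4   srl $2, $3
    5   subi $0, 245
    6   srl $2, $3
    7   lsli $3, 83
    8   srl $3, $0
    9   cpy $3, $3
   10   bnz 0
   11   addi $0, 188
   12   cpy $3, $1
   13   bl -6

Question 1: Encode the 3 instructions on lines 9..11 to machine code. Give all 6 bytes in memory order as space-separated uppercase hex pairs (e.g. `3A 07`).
DF C0 00 00 E0 BC

L9: cpy op=0x37:6|rd=3:2|rs=3:2|pad=0:6 ⇒ 0xdfc0 ⇒ big df c0
L10: bnz op=0x0:6|imm=0:10 ⇒ 0x0000 ⇒ big 00 00
L11: addi op=0x38:6|rd=0:2|imm=188:8 ⇒ 0xe0bc ⇒ big e0 bc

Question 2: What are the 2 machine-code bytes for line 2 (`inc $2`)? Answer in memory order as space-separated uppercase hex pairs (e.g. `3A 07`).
2. inc fields op=0x31:6|rd=2:2|pad=0:8 → word c600h → c6 00

C6 00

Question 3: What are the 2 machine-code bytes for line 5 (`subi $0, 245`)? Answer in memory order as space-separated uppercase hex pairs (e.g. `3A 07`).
5. subi fields op=0x6:6|rd=0:2|imm=245:8 → word 18f5h → 18 f5

18 F5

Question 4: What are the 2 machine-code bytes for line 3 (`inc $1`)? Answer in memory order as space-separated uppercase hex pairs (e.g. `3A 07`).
C5 00

3. inc fields op=0x31:6|rd=1:2|pad=0:8 → word c500h → c5 00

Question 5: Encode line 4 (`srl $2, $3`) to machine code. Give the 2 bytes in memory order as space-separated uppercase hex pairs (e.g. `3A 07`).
9A C0

L4: srl op=0x26:6|rd=2:2|rs=3:2|pad=0:6 ⇒ 0x9ac0 ⇒ big 9a c0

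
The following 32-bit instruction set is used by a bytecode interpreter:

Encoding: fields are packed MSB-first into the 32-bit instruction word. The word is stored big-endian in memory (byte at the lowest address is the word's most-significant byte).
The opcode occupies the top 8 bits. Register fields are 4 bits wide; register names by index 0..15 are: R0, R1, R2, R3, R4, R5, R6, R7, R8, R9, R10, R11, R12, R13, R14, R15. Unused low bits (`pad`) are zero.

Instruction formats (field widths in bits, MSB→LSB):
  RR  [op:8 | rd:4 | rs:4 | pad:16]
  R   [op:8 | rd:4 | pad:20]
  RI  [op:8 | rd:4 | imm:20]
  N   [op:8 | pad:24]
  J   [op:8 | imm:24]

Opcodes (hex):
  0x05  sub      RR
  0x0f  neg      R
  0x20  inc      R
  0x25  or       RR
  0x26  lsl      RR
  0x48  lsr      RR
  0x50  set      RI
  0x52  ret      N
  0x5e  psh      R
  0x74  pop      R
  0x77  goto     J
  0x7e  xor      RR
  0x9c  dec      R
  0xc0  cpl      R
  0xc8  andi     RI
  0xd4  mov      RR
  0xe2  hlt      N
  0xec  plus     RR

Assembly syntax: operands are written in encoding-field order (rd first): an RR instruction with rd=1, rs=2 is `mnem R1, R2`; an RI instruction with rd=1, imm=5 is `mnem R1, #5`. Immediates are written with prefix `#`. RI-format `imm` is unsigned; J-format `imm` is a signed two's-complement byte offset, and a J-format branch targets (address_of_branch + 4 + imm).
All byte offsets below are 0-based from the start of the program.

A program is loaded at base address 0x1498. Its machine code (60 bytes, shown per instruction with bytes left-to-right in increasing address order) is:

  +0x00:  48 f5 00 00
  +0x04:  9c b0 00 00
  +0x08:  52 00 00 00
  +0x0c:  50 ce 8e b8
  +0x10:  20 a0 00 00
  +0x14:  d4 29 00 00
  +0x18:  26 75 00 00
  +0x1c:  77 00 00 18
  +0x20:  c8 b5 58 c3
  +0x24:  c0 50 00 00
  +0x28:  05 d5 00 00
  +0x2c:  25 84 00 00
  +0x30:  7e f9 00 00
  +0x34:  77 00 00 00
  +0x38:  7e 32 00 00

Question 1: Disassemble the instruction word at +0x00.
lsr R15, R5

[00] 48 f5 00 00 → 0x48f50000
  op=0x48f50000>>24=0x48 ⇒ lsr (RR)
  rd@[23:20]=0xf ⇒ R15
  rs@[19:16]=0x5 ⇒ R5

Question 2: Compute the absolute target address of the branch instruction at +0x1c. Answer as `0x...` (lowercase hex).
@+1c  big-endian(77 00 00 18) = 0x77000018
  op=0x77000018>>24=0x77 ⇒ goto (J)
  [23:0] imm=24 = #24
  target = base 0x1498 + off 0x1c + 4 + imm 24 = 0x14d0

0x14d0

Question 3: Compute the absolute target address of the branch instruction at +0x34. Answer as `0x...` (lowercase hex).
[34] 77 00 00 00 → 0x77000000
  op=0x77000000>>24=0x77 ⇒ goto (J)
  imm: (w>>0)&0xffffff=0x0 → #0
  target = base 0x1498 + off 0x34 + 4 + imm 0 = 0x14d0

0x14d0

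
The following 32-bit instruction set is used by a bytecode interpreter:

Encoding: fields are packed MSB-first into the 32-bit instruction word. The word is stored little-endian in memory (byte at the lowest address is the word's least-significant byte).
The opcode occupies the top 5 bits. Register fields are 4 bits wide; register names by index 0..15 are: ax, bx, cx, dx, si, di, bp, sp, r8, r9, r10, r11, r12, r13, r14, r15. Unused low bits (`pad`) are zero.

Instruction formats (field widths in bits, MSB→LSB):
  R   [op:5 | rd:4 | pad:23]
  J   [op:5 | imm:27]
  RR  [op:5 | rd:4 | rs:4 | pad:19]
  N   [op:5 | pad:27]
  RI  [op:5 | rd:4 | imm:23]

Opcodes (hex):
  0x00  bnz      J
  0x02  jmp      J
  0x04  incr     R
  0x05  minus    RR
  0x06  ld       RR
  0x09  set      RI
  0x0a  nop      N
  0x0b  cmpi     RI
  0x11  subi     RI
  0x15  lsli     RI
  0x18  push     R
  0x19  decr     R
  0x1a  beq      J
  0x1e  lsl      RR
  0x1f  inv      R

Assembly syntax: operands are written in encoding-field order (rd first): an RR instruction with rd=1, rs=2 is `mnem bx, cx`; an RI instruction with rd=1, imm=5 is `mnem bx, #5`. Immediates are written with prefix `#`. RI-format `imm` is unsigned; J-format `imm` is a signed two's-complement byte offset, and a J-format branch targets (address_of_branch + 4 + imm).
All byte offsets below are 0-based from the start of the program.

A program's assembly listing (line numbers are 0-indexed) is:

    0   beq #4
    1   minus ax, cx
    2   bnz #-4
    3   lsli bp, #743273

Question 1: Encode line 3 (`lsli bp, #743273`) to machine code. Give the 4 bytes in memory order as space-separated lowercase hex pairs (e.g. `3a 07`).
69 57 0b ab

3. lsli fields op=0x15:5|rd=6:4|imm=743273:23 → word ab0b5769h → 69 57 0b ab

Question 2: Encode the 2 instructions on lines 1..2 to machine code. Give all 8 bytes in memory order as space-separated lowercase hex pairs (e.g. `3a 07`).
00 00 10 28 fc ff ff 07

1. minus fields op=0x5:5|rd=0:4|rs=2:4|pad=0:19 → word 28100000h → 00 00 10 28
2. bnz fields op=0x0:5|imm=-4:27 → word 07fffffch → fc ff ff 07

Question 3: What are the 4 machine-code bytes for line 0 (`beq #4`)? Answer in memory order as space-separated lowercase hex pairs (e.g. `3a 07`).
04 00 00 d0

line 0 (beq): pack op=0x1a:5|imm=4:27 = 0xd0000004; little→ 04 00 00 d0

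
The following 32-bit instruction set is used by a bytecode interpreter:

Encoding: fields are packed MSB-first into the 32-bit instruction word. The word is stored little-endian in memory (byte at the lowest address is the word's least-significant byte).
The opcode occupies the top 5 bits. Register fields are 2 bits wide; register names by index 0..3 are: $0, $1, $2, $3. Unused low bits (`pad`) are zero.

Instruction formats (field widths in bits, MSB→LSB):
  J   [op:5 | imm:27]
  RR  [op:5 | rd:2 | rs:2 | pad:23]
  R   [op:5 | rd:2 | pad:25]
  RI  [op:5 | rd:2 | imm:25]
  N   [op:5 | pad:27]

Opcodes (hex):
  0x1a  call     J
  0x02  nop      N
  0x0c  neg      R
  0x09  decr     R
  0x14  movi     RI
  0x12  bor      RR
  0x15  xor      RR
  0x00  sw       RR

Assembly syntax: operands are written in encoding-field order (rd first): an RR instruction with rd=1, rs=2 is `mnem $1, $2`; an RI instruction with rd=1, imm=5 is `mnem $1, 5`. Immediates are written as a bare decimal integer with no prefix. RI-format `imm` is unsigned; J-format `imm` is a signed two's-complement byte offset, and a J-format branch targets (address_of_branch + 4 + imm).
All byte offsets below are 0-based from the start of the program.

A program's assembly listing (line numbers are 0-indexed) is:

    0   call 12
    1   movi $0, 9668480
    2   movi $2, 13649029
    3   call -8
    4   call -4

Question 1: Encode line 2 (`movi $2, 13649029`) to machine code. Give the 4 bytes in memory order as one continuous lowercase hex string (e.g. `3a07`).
L2: movi op=0x14:5|rd=2:2|imm=13649029:25 ⇒ 0xa4d04485 ⇒ little 85 44 d0 a4

8544d0a4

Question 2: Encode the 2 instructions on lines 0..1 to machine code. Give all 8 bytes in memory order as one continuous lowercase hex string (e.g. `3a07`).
0. call fields op=0x1a:5|imm=12:27 → word d000000ch → 0c 00 00 d0
1. movi fields op=0x14:5|rd=0:2|imm=9668480:25 → word a0938780h → 80 87 93 a0

0c0000d0808793a0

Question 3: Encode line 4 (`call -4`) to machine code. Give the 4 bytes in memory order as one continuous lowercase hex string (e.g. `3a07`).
line 4 (call): pack op=0x1a:5|imm=-4:27 = 0xd7fffffc; little→ fc ff ff d7

fcffffd7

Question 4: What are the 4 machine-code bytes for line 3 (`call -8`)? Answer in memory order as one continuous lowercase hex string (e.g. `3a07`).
line 3 (call): pack op=0x1a:5|imm=-8:27 = 0xd7fffff8; little→ f8 ff ff d7

f8ffffd7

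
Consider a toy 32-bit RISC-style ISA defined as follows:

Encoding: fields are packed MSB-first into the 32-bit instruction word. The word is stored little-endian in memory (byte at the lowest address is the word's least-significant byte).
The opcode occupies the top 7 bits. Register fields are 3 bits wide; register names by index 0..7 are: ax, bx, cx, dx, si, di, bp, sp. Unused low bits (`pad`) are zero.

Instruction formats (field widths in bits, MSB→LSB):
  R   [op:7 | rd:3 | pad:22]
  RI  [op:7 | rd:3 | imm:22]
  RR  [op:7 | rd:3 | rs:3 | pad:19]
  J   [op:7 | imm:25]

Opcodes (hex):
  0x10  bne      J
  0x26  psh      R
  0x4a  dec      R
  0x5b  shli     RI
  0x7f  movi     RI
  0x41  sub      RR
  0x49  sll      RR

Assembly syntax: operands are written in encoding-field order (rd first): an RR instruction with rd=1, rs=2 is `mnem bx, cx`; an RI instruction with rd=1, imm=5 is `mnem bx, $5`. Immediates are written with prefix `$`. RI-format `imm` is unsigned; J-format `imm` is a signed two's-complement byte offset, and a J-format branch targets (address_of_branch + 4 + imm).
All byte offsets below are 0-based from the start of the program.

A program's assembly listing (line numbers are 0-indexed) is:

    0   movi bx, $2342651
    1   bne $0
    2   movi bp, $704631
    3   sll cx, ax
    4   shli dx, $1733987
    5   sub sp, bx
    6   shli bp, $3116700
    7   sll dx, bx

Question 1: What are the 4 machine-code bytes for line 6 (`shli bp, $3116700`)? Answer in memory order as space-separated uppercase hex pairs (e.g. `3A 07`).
9C 8E AF B7

L6: shli op=0x5b:7|rd=6:3|imm=3116700:22 ⇒ 0xb7af8e9c ⇒ little 9c 8e af b7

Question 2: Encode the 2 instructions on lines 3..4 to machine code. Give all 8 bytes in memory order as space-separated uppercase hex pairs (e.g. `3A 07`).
00 00 80 92 63 75 DA B6

3. sll fields op=0x49:7|rd=2:3|rs=0:3|pad=0:19 → word 92800000h → 00 00 80 92
4. shli fields op=0x5b:7|rd=3:3|imm=1733987:22 → word b6da7563h → 63 75 da b6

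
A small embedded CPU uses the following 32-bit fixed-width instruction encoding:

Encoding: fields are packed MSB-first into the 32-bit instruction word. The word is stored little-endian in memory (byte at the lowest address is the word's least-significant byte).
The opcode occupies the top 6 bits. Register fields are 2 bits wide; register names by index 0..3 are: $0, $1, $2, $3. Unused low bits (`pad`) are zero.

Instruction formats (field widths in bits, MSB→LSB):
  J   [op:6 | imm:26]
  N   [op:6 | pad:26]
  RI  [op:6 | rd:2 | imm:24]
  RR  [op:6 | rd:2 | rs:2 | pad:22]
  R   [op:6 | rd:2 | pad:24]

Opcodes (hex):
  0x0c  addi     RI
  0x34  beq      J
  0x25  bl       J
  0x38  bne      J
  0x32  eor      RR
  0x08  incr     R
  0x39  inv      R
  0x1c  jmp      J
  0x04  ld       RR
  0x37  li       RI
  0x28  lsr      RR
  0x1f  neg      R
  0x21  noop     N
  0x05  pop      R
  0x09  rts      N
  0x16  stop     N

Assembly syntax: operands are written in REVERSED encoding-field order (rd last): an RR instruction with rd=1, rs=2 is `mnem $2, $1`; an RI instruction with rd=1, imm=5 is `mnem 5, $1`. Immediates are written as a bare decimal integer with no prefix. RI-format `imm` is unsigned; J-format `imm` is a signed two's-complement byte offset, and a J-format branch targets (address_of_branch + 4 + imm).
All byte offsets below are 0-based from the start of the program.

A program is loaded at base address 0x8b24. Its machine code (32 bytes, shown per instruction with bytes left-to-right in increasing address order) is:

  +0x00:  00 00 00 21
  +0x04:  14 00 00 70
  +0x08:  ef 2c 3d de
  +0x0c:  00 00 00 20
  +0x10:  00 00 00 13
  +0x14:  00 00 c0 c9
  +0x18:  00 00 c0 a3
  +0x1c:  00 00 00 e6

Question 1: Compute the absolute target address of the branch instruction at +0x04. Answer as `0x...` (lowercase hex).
0x8b40

@+04  little-endian(14 00 00 70) = 0x70000014
  opcode bits[31:26]=0x1c: jmp/J
  imm: (w>>0)&0x3ffffff=0x14 → 20
  target = base 0x8b24 + off 0x04 + 4 + imm 20 = 0x8b40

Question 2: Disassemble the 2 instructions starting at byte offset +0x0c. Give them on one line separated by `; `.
incr $0; ld $0, $3

+0x0c: 00 00 00 20 ⇒ word 0x20000000 (little)
  top 6b → 0x8 → incr [R]
  [25:24] rd=0 = $0
+0x10: 00 00 00 13 ⇒ word 0x13000000 (little)
  top 6b → 0x4 → ld [RR]
  [25:24] rd=3 = $3
  [23:22] rs=0 = $0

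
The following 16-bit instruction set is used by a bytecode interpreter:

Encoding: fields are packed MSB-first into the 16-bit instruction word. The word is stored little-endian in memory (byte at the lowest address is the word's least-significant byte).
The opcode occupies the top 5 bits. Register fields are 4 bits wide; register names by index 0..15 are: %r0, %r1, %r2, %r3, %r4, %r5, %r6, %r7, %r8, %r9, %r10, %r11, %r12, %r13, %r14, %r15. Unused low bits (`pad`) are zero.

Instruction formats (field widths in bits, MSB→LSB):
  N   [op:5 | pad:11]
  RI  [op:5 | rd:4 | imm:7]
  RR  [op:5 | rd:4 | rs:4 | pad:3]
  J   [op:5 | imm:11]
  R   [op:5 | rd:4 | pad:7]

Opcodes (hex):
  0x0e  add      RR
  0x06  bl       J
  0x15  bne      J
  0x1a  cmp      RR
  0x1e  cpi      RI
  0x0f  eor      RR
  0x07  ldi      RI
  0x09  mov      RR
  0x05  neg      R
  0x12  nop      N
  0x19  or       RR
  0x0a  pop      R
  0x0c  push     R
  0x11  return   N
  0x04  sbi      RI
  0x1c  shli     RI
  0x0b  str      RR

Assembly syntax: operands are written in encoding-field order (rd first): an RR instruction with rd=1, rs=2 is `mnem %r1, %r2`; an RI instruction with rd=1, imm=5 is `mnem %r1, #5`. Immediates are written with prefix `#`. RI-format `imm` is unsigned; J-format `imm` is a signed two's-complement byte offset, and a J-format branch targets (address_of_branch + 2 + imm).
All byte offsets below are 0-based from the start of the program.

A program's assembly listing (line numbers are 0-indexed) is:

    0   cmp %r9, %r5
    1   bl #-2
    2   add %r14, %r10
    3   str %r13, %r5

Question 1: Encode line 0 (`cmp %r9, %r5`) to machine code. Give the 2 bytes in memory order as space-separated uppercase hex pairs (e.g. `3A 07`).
L0: cmp op=0x1a:5|rd=9:4|rs=5:4|pad=0:3 ⇒ 0xd4a8 ⇒ little a8 d4

A8 D4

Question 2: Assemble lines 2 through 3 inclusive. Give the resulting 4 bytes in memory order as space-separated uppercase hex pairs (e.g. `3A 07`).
2. add fields op=0xe:5|rd=14:4|rs=10:4|pad=0:3 → word 7750h → 50 77
3. str fields op=0xb:5|rd=13:4|rs=5:4|pad=0:3 → word 5ea8h → a8 5e

50 77 A8 5E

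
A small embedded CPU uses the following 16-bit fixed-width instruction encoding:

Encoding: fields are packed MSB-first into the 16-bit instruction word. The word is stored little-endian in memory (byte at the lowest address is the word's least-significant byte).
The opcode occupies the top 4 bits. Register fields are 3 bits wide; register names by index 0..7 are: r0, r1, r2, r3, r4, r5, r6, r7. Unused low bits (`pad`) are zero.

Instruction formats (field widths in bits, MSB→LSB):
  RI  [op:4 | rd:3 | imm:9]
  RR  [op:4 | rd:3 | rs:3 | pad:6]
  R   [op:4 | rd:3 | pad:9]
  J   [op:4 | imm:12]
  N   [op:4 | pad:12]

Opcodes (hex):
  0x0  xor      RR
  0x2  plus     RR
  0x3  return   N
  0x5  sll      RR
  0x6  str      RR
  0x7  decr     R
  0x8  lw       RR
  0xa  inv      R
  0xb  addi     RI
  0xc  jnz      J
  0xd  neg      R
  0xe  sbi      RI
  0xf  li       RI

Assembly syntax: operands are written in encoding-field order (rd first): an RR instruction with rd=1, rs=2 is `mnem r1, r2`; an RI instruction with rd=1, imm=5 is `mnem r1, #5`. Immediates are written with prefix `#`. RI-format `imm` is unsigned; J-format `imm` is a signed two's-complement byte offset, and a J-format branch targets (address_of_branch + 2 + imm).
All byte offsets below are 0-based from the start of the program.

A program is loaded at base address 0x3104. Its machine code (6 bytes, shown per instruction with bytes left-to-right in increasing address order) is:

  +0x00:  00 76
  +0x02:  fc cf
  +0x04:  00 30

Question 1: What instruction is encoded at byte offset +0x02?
jnz #-4

off 0x02: read fc cf as little → 0xcffc
  opcode bits[15:12]=0xc: jnz/J
  imm: (w>>0)&0xfff=0xffc (s12→-4) → #-4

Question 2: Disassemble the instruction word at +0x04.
@+04  little-endian(00 30) = 0x3000
  op=0x3000>>12=0x3 ⇒ return (N)

return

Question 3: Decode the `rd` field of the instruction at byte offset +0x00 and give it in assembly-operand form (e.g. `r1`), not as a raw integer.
r3

+0x00: 00 76 ⇒ word 0x7600 (little)
  opcode bits[15:12]=0x7: decr/R
  rd@[11:9]=0x3 ⇒ r3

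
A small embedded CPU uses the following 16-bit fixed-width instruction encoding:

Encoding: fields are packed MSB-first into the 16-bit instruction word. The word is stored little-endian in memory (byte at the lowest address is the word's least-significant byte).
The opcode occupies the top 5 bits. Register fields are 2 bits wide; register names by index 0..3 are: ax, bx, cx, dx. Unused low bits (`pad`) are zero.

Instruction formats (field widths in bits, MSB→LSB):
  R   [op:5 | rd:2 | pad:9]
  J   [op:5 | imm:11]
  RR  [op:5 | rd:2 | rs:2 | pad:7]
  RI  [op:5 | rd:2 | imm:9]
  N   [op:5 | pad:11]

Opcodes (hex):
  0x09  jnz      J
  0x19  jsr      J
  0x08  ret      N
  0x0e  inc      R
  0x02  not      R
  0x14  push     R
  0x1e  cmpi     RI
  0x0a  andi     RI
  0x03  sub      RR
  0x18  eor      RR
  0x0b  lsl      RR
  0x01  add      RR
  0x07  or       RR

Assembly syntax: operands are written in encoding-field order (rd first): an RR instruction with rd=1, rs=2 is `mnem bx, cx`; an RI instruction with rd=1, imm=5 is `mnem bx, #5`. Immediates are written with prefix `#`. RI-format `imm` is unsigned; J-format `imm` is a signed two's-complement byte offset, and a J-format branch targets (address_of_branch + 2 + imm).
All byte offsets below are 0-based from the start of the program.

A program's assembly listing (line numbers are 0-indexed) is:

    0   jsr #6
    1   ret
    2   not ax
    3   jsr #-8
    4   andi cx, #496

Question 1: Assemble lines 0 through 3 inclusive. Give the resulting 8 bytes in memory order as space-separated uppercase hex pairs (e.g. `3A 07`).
0. jsr fields op=0x19:5|imm=6:11 → word c806h → 06 c8
1. ret fields op=0x8:5|pad=0:11 → word 4000h → 00 40
2. not fields op=0x2:5|rd=0:2|pad=0:9 → word 1000h → 00 10
3. jsr fields op=0x19:5|imm=-8:11 → word cff8h → f8 cf

06 C8 00 40 00 10 F8 CF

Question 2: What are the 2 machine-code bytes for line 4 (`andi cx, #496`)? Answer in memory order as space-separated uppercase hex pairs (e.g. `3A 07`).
4. andi fields op=0xa:5|rd=2:2|imm=496:9 → word 55f0h → f0 55

F0 55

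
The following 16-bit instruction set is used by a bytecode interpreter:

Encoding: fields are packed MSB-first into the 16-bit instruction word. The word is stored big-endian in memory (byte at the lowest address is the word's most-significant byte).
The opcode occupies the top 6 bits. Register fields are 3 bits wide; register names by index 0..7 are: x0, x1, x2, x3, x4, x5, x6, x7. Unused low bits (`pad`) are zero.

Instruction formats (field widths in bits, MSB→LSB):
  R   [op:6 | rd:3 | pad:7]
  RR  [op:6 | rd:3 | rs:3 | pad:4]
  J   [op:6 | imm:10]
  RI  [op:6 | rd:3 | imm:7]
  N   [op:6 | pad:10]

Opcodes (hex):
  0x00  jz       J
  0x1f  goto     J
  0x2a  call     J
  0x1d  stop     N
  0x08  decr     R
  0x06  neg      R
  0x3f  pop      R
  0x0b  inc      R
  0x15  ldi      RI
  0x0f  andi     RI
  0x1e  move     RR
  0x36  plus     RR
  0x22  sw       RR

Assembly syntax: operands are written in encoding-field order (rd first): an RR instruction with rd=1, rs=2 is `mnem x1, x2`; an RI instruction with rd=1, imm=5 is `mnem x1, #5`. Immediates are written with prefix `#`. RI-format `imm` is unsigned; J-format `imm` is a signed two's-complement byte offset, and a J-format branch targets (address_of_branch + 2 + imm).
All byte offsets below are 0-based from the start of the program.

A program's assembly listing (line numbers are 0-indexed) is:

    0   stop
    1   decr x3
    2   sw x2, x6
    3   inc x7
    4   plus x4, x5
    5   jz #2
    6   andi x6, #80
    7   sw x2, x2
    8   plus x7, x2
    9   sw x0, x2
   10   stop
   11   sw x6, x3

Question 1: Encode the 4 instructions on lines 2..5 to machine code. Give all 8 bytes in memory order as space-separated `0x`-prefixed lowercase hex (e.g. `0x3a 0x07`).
0x89 0x60 0x2f 0x80 0xda 0x50 0x00 0x02

2. sw fields op=0x22:6|rd=2:3|rs=6:3|pad=0:4 → word 8960h → 89 60
3. inc fields op=0xb:6|rd=7:3|pad=0:7 → word 2f80h → 2f 80
4. plus fields op=0x36:6|rd=4:3|rs=5:3|pad=0:4 → word da50h → da 50
5. jz fields op=0x0:6|imm=2:10 → word 0002h → 00 02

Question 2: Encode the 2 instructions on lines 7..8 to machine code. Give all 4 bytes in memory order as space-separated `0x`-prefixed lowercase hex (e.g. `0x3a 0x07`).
7. sw fields op=0x22:6|rd=2:3|rs=2:3|pad=0:4 → word 8920h → 89 20
8. plus fields op=0x36:6|rd=7:3|rs=2:3|pad=0:4 → word dba0h → db a0

0x89 0x20 0xdb 0xa0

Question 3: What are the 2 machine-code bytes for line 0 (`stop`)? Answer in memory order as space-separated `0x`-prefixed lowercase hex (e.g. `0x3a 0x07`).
0x74 0x00

L0: stop op=0x1d:6|pad=0:10 ⇒ 0x7400 ⇒ big 74 00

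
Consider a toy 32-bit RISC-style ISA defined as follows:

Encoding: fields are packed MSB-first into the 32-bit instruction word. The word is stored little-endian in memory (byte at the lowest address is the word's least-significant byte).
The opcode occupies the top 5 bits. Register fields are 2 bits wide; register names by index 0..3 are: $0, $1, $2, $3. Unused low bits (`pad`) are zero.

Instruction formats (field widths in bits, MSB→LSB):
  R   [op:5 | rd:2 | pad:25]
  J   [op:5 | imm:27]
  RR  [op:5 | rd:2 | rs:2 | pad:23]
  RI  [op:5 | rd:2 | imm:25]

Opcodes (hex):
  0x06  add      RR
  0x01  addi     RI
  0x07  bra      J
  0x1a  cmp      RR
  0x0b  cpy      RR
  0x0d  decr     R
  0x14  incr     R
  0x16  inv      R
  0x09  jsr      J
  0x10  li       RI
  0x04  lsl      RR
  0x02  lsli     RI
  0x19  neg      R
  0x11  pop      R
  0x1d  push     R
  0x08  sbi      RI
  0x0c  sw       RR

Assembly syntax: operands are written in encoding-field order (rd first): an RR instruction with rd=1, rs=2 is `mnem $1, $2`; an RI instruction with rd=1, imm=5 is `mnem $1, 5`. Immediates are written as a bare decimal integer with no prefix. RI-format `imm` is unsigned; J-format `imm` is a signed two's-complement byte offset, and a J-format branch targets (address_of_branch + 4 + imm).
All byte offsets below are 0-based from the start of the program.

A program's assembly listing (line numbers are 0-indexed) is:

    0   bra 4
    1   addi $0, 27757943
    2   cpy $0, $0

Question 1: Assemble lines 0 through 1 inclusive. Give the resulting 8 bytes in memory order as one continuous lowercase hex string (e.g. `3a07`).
L0: bra op=0x7:5|imm=4:27 ⇒ 0x38000004 ⇒ little 04 00 00 38
L1: addi op=0x1:5|rd=0:2|imm=27757943:25 ⇒ 0x09a78d77 ⇒ little 77 8d a7 09

04000038778da709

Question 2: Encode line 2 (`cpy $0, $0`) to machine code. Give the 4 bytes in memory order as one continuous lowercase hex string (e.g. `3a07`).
line 2 (cpy): pack op=0xb:5|rd=0:2|rs=0:2|pad=0:23 = 0x58000000; little→ 00 00 00 58

00000058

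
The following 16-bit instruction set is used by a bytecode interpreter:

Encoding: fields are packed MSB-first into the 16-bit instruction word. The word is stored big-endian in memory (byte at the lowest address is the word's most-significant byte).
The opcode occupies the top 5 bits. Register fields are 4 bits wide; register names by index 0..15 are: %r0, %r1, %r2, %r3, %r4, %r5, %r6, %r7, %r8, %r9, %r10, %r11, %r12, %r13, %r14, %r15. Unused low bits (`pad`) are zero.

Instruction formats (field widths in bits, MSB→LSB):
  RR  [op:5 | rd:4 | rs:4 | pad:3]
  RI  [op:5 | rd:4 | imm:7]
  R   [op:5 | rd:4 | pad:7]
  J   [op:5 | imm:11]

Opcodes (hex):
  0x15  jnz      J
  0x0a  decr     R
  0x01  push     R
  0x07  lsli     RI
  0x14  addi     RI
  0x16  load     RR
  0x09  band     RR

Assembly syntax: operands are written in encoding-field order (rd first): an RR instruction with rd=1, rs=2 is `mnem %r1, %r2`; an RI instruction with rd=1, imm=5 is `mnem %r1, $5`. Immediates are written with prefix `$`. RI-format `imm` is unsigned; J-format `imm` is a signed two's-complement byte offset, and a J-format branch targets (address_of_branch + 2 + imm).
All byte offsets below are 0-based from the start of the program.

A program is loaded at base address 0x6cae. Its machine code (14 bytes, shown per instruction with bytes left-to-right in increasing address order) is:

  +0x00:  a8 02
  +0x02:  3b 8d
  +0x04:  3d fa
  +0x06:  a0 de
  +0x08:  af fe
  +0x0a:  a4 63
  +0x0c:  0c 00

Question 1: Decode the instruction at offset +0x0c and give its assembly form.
push %r8

off 0x0c: read 0c 00 as big → 0x0c00
  opcode bits[15:11]=0x1: push/R
  [10:7] rd=8 = %r8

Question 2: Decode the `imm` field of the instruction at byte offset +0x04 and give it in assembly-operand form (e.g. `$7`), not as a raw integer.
off 0x04: read 3d fa as big → 0x3dfa
  op=0x3dfa>>11=0x7 ⇒ lsli (RI)
  rd: (w>>7)&0xf=0xb → %r11
  imm: (w>>0)&0x7f=0x7a → $122

$122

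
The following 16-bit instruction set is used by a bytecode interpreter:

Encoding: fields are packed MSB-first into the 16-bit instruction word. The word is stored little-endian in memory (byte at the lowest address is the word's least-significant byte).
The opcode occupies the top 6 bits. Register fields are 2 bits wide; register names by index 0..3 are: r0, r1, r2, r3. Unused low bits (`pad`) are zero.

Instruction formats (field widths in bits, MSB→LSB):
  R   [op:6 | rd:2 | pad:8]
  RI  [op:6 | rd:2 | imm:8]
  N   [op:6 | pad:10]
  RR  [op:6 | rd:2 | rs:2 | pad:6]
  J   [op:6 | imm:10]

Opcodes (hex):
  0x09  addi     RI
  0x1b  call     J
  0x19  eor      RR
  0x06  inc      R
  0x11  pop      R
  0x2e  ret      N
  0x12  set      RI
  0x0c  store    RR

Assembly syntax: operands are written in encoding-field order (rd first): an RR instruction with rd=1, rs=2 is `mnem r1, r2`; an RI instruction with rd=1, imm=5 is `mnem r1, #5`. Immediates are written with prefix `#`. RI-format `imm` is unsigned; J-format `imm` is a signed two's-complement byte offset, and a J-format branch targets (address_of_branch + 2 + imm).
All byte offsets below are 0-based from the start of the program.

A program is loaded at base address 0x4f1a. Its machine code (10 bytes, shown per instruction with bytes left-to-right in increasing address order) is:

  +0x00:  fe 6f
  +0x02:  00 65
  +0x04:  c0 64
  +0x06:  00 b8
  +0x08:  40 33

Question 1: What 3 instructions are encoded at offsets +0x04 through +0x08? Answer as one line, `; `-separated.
eor r0, r3; ret; store r3, r1

@+04  little-endian(c0 64) = 0x64c0
  top 6b → 0x19 → eor [RR]
  rd: (w>>8)&0x3=0x0 → r0
  rs: (w>>6)&0x3=0x3 → r3
@+06  little-endian(00 b8) = 0xb800
  top 6b → 0x2e → ret [N]
@+08  little-endian(40 33) = 0x3340
  top 6b → 0xc → store [RR]
  rd: (w>>8)&0x3=0x3 → r3
  rs: (w>>6)&0x3=0x1 → r1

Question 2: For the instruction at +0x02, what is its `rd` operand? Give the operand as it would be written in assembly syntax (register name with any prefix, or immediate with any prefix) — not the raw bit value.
+0x02: 00 65 ⇒ word 0x6500 (little)
  opcode bits[15:10]=0x19: eor/RR
  rd: (w>>8)&0x3=0x1 → r1
  rs: (w>>6)&0x3=0x0 → r0

r1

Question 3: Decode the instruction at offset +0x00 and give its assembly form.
@+00  little-endian(fe 6f) = 0x6ffe
  top 6b → 0x1b → call [J]
  imm: (w>>0)&0x3ff=0x3fe (s10→-2) → #-2

call #-2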